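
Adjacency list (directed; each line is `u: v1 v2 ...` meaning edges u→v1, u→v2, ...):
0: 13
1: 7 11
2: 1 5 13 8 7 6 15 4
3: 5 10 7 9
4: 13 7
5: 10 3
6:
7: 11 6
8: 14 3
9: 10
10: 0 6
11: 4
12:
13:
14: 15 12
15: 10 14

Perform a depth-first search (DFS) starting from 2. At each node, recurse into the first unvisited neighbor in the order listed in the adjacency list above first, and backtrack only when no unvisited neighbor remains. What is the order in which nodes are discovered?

Visit 2
2 → 1
1 → 7
7 → 11
11 → 4
4 → 13
7 → 6
2 → 5
5 → 10
10 → 0
5 → 3
3 → 9
2 → 8
8 → 14
14 → 15
14 → 12

2 → 1 → 7 → 11 → 4 → 13 → 6 → 5 → 10 → 0 → 3 → 9 → 8 → 14 → 15 → 12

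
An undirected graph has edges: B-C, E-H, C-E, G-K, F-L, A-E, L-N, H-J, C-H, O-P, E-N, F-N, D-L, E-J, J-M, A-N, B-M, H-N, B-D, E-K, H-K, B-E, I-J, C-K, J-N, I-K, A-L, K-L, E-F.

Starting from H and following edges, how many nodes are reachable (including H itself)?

14

BFS from H visits: H, N, K, J, E, C, L, F, A, I, G, M, B, D
Reachable nodes: 14 of 16 total.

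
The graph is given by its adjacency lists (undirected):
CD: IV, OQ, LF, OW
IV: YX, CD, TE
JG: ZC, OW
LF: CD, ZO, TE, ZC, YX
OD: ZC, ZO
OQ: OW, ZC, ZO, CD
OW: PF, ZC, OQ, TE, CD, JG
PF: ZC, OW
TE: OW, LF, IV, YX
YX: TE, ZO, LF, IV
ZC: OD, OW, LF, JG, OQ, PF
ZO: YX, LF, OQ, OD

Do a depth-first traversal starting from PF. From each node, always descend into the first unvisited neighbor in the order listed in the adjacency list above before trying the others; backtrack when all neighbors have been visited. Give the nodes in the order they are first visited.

PF, ZC, OD, ZO, YX, TE, OW, OQ, CD, IV, LF, JG

Visit PF
PF → ZC
ZC → OD
OD → ZO
ZO → YX
YX → TE
TE → OW
OW → OQ
OQ → CD
CD → IV
CD → LF
OW → JG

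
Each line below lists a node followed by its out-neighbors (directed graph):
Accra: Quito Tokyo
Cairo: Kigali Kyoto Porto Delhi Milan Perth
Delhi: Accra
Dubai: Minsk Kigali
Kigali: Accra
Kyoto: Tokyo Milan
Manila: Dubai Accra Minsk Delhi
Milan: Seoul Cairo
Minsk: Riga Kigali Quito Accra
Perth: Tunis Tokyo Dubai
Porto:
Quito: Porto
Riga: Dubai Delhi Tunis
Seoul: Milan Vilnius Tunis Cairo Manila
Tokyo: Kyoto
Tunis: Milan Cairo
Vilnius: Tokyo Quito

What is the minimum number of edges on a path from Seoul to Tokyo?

Level 0: Seoul
Level 1: Cairo, Manila, Milan, Tunis, Vilnius
Level 2: Accra, Delhi, Dubai, Kigali, Kyoto, Minsk, Perth, Porto, Quito, Tokyo
Level 3: Riga
Tokyo first appears at level 2.

2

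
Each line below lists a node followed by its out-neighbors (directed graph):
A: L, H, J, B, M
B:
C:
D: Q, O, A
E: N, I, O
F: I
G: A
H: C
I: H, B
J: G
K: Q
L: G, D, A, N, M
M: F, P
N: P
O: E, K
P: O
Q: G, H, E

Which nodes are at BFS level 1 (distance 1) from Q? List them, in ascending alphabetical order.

Level 0: Q
Level 1: E, G, H
Level 2: A, C, I, N, O
Level 3: B, J, K, L, M, P
Level 4: D, F

E, G, H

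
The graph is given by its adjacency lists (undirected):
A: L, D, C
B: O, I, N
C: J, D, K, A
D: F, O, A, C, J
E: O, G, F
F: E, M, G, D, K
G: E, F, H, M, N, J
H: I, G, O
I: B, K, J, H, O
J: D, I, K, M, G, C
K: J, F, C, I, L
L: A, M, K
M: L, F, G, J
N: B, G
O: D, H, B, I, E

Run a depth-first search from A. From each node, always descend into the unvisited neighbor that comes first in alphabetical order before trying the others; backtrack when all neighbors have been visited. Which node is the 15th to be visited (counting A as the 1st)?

M

Visit A
A → C
C → D
D → F
F → E
E → G
G → H
H → I
I → B
B → N
B → O
I → J
J → K
K → L
L → M

Visit order: A, C, D, F, E, G, H, I, B, N, O, J, K, L, M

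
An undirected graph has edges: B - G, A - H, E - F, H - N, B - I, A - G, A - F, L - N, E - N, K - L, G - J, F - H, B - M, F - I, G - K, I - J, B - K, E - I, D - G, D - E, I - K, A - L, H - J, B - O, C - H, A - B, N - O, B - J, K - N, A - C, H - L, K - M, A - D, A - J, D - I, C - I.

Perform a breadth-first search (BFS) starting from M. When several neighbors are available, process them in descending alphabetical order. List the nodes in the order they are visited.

M K B N L I G O J A H E F D C

Visit M; enqueue K, B → queue [K, B]
Visit K; enqueue N, L, I, G → queue [B, N, L, I, G]
Visit B; enqueue O, J, A → queue [N, L, I, G, O, J, A]
Visit N; enqueue H, E → queue [L, I, G, O, J, A, H, E]
Visit L → queue [I, G, O, J, A, H, E]
Visit I; enqueue F, D, C → queue [G, O, J, A, H, E, F, D, C]
Visit G → queue [O, J, A, H, E, F, D, C]
Visit O → queue [J, A, H, E, F, D, C]
Visit J → queue [A, H, E, F, D, C]
Visit A → queue [H, E, F, D, C]
Visit H → queue [E, F, D, C]
Visit E → queue [F, D, C]
Visit F → queue [D, C]
Visit D → queue [C]
Visit C → queue []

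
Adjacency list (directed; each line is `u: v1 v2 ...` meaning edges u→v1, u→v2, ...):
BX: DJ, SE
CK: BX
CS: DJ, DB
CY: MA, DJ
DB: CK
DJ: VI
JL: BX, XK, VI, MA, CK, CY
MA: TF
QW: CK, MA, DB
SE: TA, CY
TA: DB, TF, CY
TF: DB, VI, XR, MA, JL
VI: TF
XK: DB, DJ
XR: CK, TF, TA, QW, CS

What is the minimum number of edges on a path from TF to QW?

2

Level 0: TF
Level 1: DB, JL, MA, VI, XR
Level 2: BX, CK, CS, CY, QW, TA, XK
Level 3: DJ, SE
QW first appears at level 2.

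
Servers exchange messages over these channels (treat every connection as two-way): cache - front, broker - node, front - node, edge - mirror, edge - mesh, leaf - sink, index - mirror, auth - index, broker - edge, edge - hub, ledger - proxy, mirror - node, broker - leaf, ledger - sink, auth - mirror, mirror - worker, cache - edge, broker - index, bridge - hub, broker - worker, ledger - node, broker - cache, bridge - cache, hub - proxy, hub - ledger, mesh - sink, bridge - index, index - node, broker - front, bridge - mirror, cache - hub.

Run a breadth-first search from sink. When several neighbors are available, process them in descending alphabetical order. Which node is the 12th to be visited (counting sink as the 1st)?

Visit sink; enqueue mesh, ledger, leaf → queue [mesh, ledger, leaf]
Visit mesh; enqueue edge → queue [ledger, leaf, edge]
Visit ledger; enqueue proxy, node, hub → queue [leaf, edge, proxy, node, hub]
Visit leaf; enqueue broker → queue [edge, proxy, node, hub, broker]
Visit edge; enqueue mirror, cache → queue [proxy, node, hub, broker, mirror, cache]
Visit proxy → queue [node, hub, broker, mirror, cache]
Visit node; enqueue index, front → queue [hub, broker, mirror, cache, index, front]
Visit hub; enqueue bridge → queue [broker, mirror, cache, index, front, bridge]
Visit broker; enqueue worker → queue [mirror, cache, index, front, bridge, worker]
Visit mirror; enqueue auth → queue [cache, index, front, bridge, worker, auth]
Visit cache → queue [index, front, bridge, worker, auth]
Visit index → queue [front, bridge, worker, auth]
Visit front → queue [bridge, worker, auth]
Visit bridge → queue [worker, auth]
Visit worker → queue [auth]
Visit auth → queue []

Visit order: sink, mesh, ledger, leaf, edge, proxy, node, hub, broker, mirror, cache, index, front, bridge, worker, auth

index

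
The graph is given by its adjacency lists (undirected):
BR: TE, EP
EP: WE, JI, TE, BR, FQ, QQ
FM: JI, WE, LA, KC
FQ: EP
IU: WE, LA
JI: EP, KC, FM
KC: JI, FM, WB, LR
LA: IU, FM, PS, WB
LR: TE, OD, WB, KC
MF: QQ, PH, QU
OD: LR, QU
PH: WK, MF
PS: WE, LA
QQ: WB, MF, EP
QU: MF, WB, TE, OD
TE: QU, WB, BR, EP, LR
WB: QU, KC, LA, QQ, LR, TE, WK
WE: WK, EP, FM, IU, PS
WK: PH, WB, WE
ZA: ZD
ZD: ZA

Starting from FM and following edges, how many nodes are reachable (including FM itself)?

BFS from FM visits: FM, JI, WE, LA, KC, EP, WK, IU, PS, WB, LR, TE, BR, FQ, QQ, PH, QU, OD, MF
Reachable nodes: 19 of 21 total.

19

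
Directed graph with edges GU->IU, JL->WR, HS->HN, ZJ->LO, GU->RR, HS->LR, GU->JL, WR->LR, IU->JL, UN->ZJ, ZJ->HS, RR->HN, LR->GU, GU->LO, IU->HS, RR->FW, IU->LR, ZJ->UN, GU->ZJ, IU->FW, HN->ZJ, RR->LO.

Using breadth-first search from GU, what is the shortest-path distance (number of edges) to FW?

2

Level 0: GU
Level 1: IU, JL, LO, RR, ZJ
Level 2: FW, HN, HS, LR, UN, WR
FW first appears at level 2.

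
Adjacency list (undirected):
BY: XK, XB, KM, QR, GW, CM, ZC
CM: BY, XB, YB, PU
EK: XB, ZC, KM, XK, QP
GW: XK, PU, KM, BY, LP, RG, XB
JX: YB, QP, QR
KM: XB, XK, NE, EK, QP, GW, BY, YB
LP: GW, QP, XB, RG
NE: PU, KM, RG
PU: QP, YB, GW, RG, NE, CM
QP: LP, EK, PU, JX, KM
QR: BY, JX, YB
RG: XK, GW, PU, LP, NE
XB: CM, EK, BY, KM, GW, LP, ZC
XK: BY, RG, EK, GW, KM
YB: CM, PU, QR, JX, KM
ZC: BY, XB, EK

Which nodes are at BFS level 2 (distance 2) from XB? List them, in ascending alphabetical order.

NE, PU, QP, QR, RG, XK, YB

Level 0: XB
Level 1: BY, CM, EK, GW, KM, LP, ZC
Level 2: NE, PU, QP, QR, RG, XK, YB
Level 3: JX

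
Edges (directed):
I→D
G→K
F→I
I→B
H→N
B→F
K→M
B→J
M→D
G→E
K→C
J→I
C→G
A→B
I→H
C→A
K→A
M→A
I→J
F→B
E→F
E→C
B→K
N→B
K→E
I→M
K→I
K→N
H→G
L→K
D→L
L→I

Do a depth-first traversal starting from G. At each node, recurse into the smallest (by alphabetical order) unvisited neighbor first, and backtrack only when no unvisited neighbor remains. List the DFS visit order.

Visit G
G → E
E → C
C → A
A → B
B → F
F → I
I → D
D → L
L → K
K → M
K → N
I → H
I → J

G, E, C, A, B, F, I, D, L, K, M, N, H, J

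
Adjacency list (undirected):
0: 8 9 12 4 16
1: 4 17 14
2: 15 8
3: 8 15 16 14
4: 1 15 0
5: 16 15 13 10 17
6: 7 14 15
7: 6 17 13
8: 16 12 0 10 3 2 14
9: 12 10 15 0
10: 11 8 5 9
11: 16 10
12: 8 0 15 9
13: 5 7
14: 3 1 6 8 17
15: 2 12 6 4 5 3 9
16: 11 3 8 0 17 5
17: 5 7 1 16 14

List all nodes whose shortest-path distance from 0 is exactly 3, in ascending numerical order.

6, 7, 13

Level 0: 0
Level 1: 4, 8, 9, 12, 16
Level 2: 1, 2, 3, 5, 10, 11, 14, 15, 17
Level 3: 6, 7, 13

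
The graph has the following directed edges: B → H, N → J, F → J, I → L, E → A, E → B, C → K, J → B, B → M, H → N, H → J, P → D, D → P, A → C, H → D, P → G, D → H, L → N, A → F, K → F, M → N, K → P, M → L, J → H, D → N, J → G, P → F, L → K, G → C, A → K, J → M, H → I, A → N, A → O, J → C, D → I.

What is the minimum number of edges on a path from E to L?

3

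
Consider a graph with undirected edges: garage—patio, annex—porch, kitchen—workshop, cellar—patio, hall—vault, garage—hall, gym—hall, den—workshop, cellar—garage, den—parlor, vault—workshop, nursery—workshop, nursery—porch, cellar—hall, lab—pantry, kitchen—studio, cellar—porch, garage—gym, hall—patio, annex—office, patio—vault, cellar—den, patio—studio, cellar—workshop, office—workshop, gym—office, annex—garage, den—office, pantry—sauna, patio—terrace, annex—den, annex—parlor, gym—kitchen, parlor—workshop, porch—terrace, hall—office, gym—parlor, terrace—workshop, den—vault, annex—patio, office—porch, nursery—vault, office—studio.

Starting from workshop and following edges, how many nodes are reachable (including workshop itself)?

BFS from workshop visits: workshop, cellar, den, kitchen, nursery, office, parlor, terrace, vault, garage, hall, patio, porch, annex, gym, studio
Reachable nodes: 16 of 19 total.

16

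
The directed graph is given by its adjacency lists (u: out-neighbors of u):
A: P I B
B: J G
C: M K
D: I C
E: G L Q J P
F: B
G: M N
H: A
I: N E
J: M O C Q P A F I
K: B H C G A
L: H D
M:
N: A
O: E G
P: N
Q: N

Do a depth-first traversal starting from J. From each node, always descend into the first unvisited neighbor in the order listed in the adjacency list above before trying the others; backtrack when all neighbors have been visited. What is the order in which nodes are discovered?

J M O E G N A P I B L H D C K Q F

Visit J
J → M
J → O
O → E
E → G
G → N
N → A
A → P
A → I
A → B
E → L
L → H
L → D
D → C
C → K
E → Q
J → F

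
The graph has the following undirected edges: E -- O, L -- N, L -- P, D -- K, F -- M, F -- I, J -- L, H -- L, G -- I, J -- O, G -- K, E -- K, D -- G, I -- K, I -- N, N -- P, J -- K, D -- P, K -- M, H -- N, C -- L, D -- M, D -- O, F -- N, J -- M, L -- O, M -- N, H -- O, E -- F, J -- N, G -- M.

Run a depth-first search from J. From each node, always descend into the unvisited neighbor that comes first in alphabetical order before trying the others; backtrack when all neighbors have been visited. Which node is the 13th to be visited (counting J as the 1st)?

Visit J
J → K
K → D
D → G
G → I
I → F
F → E
E → O
O → H
H → L
L → C
L → N
N → M
N → P

Visit order: J, K, D, G, I, F, E, O, H, L, C, N, M, P

M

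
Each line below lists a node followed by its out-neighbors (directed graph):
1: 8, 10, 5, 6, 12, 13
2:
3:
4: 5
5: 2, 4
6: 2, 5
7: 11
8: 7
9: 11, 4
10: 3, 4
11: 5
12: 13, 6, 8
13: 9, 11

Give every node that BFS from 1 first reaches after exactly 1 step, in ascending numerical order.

5, 6, 8, 10, 12, 13

Level 0: 1
Level 1: 5, 6, 8, 10, 12, 13
Level 2: 2, 3, 4, 7, 9, 11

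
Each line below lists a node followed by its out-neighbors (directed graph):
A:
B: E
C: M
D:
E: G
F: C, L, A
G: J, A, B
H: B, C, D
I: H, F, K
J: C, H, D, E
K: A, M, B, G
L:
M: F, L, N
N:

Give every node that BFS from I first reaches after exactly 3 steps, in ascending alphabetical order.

E, J, N

Level 0: I
Level 1: F, H, K
Level 2: A, B, C, D, G, L, M
Level 3: E, J, N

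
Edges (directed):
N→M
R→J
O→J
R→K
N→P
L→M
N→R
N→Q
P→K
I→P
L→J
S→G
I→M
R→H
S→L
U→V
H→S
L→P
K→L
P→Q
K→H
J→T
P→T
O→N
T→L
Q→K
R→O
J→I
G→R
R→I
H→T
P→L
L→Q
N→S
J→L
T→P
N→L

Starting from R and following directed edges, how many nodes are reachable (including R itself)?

14

BFS from R visits: R, O, K, J, I, H, N, L, T, P, M, S, Q, G
Reachable nodes: 14 of 16 total.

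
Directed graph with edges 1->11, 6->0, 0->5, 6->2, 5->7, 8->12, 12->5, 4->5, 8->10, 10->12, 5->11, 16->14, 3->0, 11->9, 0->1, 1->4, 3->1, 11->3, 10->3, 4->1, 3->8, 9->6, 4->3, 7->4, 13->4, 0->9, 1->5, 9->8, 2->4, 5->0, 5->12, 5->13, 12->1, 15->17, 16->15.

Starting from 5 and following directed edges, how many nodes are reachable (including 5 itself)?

14

BFS from 5 visits: 5, 13, 12, 11, 7, 0, 4, 1, 9, 3, 8, 6, 10, 2
Reachable nodes: 14 of 18 total.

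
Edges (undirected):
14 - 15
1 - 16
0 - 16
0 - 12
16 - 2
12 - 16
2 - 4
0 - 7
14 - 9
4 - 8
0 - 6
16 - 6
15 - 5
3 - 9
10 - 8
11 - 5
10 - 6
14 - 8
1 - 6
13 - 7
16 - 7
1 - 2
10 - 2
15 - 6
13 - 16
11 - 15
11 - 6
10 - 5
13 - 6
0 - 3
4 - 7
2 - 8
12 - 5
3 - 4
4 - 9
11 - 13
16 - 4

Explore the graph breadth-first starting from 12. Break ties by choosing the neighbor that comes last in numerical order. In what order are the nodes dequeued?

12 16 5 0 13 7 6 4 2 1 15 11 10 3 9 8 14

Visit 12; enqueue 16, 5, 0 → queue [16, 5, 0]
Visit 16; enqueue 13, 7, 6, 4, 2, 1 → queue [5, 0, 13, 7, 6, 4, 2, 1]
Visit 5; enqueue 15, 11, 10 → queue [0, 13, 7, 6, 4, 2, 1, 15, 11, 10]
Visit 0; enqueue 3 → queue [13, 7, 6, 4, 2, 1, 15, 11, 10, 3]
Visit 13 → queue [7, 6, 4, 2, 1, 15, 11, 10, 3]
Visit 7 → queue [6, 4, 2, 1, 15, 11, 10, 3]
Visit 6 → queue [4, 2, 1, 15, 11, 10, 3]
Visit 4; enqueue 9, 8 → queue [2, 1, 15, 11, 10, 3, 9, 8]
Visit 2 → queue [1, 15, 11, 10, 3, 9, 8]
Visit 1 → queue [15, 11, 10, 3, 9, 8]
Visit 15; enqueue 14 → queue [11, 10, 3, 9, 8, 14]
Visit 11 → queue [10, 3, 9, 8, 14]
Visit 10 → queue [3, 9, 8, 14]
Visit 3 → queue [9, 8, 14]
Visit 9 → queue [8, 14]
Visit 8 → queue [14]
Visit 14 → queue []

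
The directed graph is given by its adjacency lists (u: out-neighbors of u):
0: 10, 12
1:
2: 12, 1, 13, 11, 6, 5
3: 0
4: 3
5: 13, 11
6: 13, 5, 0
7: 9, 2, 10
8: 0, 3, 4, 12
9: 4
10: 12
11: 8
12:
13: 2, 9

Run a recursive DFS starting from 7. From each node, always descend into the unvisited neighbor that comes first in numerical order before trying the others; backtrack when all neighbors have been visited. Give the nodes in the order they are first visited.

7 -> 2 -> 1 -> 5 -> 11 -> 8 -> 0 -> 10 -> 12 -> 3 -> 4 -> 13 -> 9 -> 6

Visit 7
7 → 2
2 → 1
2 → 5
5 → 11
11 → 8
8 → 0
0 → 10
10 → 12
8 → 3
8 → 4
5 → 13
13 → 9
2 → 6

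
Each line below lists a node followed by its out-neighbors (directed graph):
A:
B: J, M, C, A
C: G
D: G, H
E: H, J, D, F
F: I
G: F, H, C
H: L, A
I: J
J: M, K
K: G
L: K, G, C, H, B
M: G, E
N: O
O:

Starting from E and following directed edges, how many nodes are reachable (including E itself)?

BFS from E visits: E, J, H, F, D, M, K, L, A, I, G, C, B
Reachable nodes: 13 of 15 total.

13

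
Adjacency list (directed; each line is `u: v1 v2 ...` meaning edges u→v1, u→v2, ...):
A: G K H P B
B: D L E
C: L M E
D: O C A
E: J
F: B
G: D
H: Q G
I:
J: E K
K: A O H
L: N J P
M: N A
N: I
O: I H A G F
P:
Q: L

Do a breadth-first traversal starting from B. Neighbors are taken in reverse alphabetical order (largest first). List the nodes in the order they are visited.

B → L → E → D → P → N → J → O → C → A → I → K → H → G → F → M → Q

Visit B; enqueue L, E, D → queue [L, E, D]
Visit L; enqueue P, N, J → queue [E, D, P, N, J]
Visit E → queue [D, P, N, J]
Visit D; enqueue O, C, A → queue [P, N, J, O, C, A]
Visit P → queue [N, J, O, C, A]
Visit N; enqueue I → queue [J, O, C, A, I]
Visit J; enqueue K → queue [O, C, A, I, K]
Visit O; enqueue H, G, F → queue [C, A, I, K, H, G, F]
Visit C; enqueue M → queue [A, I, K, H, G, F, M]
Visit A → queue [I, K, H, G, F, M]
Visit I → queue [K, H, G, F, M]
Visit K → queue [H, G, F, M]
Visit H; enqueue Q → queue [G, F, M, Q]
Visit G → queue [F, M, Q]
Visit F → queue [M, Q]
Visit M → queue [Q]
Visit Q → queue []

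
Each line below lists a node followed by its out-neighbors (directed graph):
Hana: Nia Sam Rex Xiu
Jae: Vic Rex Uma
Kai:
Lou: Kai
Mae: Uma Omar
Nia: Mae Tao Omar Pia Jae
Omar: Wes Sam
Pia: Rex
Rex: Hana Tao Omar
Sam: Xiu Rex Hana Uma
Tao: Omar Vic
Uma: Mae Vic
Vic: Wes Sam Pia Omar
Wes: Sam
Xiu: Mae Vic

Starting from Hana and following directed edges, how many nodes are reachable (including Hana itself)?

13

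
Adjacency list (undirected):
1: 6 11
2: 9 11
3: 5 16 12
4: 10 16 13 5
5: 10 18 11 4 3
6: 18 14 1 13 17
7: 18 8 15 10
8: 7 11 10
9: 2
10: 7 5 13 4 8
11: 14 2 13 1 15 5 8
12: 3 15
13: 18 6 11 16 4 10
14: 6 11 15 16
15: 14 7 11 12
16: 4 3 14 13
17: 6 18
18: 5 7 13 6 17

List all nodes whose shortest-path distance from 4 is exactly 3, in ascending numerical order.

Level 0: 4
Level 1: 5, 10, 13, 16
Level 2: 3, 6, 7, 8, 11, 14, 18
Level 3: 1, 2, 12, 15, 17
Level 4: 9

1, 2, 12, 15, 17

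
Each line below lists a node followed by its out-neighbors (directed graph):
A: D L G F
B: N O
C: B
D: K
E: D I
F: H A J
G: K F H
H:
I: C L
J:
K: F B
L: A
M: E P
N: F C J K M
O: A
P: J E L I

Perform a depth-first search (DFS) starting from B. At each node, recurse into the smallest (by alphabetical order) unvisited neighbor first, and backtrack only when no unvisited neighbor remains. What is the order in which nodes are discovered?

Visit B
B → N
N → C
N → F
F → A
A → D
D → K
A → G
G → H
A → L
F → J
N → M
M → E
E → I
M → P
B → O

B N C F A D K G H L J M E I P O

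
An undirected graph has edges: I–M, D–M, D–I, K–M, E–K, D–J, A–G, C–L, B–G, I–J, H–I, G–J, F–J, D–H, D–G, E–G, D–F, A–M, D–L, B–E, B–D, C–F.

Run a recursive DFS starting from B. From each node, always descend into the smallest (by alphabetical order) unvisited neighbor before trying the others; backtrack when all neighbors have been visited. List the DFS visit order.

Visit B
B → D
D → F
F → C
C → L
F → J
J → G
G → A
A → M
M → I
I → H
M → K
K → E

B, D, F, C, L, J, G, A, M, I, H, K, E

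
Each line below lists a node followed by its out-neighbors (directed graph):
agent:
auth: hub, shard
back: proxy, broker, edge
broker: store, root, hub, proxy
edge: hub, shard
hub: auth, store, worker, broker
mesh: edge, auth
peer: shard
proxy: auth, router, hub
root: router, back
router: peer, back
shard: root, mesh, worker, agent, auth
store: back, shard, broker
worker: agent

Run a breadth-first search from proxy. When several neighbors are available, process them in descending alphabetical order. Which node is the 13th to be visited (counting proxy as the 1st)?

root

Visit proxy; enqueue router, hub, auth → queue [router, hub, auth]
Visit router; enqueue peer, back → queue [hub, auth, peer, back]
Visit hub; enqueue worker, store, broker → queue [auth, peer, back, worker, store, broker]
Visit auth; enqueue shard → queue [peer, back, worker, store, broker, shard]
Visit peer → queue [back, worker, store, broker, shard]
Visit back; enqueue edge → queue [worker, store, broker, shard, edge]
Visit worker; enqueue agent → queue [store, broker, shard, edge, agent]
Visit store → queue [broker, shard, edge, agent]
Visit broker; enqueue root → queue [shard, edge, agent, root]
Visit shard; enqueue mesh → queue [edge, agent, root, mesh]
Visit edge → queue [agent, root, mesh]
Visit agent → queue [root, mesh]
Visit root → queue [mesh]
Visit mesh → queue []

Visit order: proxy, router, hub, auth, peer, back, worker, store, broker, shard, edge, agent, root, mesh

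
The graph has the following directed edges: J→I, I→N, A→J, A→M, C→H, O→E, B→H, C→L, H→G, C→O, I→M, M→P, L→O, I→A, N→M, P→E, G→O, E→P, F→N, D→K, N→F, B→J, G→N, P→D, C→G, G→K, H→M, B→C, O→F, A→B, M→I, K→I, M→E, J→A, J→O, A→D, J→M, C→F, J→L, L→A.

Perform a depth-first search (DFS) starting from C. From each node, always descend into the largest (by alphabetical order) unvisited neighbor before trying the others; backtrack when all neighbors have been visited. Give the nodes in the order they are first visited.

Visit C
C → O
O → F
F → N
N → M
M → P
P → E
P → D
D → K
K → I
I → A
A → J
J → L
A → B
B → H
H → G

C → O → F → N → M → P → E → D → K → I → A → J → L → B → H → G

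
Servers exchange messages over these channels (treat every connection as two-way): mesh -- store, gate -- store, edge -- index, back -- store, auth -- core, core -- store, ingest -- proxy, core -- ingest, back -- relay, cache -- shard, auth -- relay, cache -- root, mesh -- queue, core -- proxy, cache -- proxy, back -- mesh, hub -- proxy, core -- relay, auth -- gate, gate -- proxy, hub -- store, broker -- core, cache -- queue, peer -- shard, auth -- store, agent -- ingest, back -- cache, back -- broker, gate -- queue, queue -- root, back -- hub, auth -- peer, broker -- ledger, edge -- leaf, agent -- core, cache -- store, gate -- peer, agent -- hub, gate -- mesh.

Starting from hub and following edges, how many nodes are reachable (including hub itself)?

18

BFS from hub visits: hub, store, proxy, back, agent, mesh, gate, core, cache, auth, ingest, relay, broker, queue, peer, shard, root, ledger
Reachable nodes: 18 of 21 total.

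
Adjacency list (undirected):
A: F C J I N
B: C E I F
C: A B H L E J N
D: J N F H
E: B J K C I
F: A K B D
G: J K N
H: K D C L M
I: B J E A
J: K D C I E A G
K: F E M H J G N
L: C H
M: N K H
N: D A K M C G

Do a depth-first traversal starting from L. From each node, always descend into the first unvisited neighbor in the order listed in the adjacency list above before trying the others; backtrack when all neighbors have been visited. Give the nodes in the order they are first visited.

L, C, A, F, K, E, B, I, J, D, N, M, H, G

Visit L
L → C
C → A
A → F
F → K
K → E
E → B
B → I
I → J
J → D
D → N
N → M
M → H
N → G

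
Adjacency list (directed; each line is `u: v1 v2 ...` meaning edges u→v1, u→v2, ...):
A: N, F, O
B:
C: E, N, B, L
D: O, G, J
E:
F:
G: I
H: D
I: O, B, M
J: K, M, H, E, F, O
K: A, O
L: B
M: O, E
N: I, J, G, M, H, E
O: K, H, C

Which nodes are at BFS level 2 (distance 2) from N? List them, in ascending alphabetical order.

B, D, F, K, O

Level 0: N
Level 1: E, G, H, I, J, M
Level 2: B, D, F, K, O
Level 3: A, C
Level 4: L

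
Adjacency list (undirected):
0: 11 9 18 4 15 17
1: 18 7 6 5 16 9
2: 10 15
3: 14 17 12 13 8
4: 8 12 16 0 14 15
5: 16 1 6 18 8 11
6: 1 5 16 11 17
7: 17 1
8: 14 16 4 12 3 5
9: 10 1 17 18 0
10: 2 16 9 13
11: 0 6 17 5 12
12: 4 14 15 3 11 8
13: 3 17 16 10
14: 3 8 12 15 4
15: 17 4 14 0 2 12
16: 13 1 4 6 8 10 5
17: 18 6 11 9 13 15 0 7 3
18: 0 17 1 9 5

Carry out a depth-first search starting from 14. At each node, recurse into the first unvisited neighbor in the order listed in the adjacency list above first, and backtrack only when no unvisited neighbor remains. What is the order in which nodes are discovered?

14 -> 3 -> 17 -> 18 -> 0 -> 11 -> 6 -> 1 -> 7 -> 5 -> 16 -> 13 -> 10 -> 2 -> 15 -> 4 -> 8 -> 12 -> 9

Visit 14
14 → 3
3 → 17
17 → 18
18 → 0
0 → 11
11 → 6
6 → 1
1 → 7
1 → 5
5 → 16
16 → 13
13 → 10
10 → 2
2 → 15
15 → 4
4 → 8
8 → 12
10 → 9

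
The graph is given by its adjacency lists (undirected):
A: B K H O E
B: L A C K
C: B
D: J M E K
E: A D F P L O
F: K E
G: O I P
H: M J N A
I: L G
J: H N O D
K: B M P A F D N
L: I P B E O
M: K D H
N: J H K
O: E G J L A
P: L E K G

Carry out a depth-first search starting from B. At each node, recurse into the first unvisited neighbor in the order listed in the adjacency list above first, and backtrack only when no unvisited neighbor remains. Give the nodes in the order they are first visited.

B, L, I, G, O, E, A, K, M, D, J, H, N, P, F, C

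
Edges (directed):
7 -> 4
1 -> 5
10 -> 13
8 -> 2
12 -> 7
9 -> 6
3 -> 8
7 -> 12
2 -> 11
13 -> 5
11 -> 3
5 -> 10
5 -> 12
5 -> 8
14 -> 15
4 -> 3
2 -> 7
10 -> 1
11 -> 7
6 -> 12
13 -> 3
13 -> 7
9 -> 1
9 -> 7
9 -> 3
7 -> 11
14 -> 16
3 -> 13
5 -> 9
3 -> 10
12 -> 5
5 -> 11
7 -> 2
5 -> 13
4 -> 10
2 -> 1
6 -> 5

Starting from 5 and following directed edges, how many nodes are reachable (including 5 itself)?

13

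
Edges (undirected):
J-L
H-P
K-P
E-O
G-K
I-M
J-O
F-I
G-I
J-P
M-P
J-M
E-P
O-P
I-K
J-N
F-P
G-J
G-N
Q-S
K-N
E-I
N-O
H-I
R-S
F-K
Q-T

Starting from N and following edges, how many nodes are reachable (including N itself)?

BFS from N visits: N, G, J, K, O, I, L, M, P, F, E, H
Reachable nodes: 12 of 16 total.

12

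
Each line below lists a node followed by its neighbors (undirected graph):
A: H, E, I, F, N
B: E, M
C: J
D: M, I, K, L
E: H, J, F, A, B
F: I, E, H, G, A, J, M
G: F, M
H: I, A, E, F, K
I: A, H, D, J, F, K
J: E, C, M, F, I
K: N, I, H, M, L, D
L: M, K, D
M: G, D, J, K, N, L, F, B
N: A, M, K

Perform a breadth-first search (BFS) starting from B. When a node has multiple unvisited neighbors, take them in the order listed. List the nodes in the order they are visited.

B → E → M → H → J → F → A → G → D → K → N → L → I → C

Visit B; enqueue E, M → queue [E, M]
Visit E; enqueue H, J, F, A → queue [M, H, J, F, A]
Visit M; enqueue G, D, K, N, L → queue [H, J, F, A, G, D, K, N, L]
Visit H; enqueue I → queue [J, F, A, G, D, K, N, L, I]
Visit J; enqueue C → queue [F, A, G, D, K, N, L, I, C]
Visit F → queue [A, G, D, K, N, L, I, C]
Visit A → queue [G, D, K, N, L, I, C]
Visit G → queue [D, K, N, L, I, C]
Visit D → queue [K, N, L, I, C]
Visit K → queue [N, L, I, C]
Visit N → queue [L, I, C]
Visit L → queue [I, C]
Visit I → queue [C]
Visit C → queue []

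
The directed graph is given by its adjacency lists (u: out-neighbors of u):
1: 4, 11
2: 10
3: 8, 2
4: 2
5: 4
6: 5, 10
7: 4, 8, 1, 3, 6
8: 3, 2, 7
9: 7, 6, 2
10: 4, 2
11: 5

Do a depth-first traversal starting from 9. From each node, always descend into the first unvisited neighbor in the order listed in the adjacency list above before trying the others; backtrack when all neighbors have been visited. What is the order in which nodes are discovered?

9 -> 7 -> 4 -> 2 -> 10 -> 8 -> 3 -> 1 -> 11 -> 5 -> 6

Visit 9
9 → 7
7 → 4
4 → 2
2 → 10
7 → 8
8 → 3
7 → 1
1 → 11
11 → 5
7 → 6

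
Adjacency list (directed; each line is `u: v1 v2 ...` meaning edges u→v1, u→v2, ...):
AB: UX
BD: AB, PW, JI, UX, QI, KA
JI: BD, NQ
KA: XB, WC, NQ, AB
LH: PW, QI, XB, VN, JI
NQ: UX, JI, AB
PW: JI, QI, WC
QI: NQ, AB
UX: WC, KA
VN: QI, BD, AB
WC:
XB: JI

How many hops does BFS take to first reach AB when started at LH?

2

Level 0: LH
Level 1: JI, PW, QI, VN, XB
Level 2: AB, BD, NQ, WC
Level 3: KA, UX
AB first appears at level 2.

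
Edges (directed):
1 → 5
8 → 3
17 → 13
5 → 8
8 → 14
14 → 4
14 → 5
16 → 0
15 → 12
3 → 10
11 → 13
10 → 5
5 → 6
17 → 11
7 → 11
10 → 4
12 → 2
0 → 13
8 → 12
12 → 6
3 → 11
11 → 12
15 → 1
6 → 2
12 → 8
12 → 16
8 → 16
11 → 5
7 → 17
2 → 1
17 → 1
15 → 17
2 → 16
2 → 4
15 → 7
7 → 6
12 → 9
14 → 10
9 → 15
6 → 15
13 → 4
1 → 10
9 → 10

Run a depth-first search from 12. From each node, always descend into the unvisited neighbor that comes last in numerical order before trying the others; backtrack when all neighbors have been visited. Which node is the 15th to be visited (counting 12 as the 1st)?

Visit 12
12 → 16
16 → 0
0 → 13
13 → 4
12 → 9
9 → 15
15 → 17
17 → 11
11 → 5
5 → 8
8 → 14
14 → 10
8 → 3
5 → 6
6 → 2
2 → 1
15 → 7

Visit order: 12, 16, 0, 13, 4, 9, 15, 17, 11, 5, 8, 14, 10, 3, 6, 2, 1, 7

6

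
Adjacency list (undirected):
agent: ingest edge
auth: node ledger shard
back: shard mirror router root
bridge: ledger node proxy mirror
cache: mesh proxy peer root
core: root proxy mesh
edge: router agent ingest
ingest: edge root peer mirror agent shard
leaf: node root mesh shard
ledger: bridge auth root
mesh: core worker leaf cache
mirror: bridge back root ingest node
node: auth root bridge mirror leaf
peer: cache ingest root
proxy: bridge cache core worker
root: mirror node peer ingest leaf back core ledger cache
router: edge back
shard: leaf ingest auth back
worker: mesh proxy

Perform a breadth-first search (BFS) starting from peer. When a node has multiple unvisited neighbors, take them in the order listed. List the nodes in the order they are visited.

Visit peer; enqueue cache, ingest, root → queue [cache, ingest, root]
Visit cache; enqueue mesh, proxy → queue [ingest, root, mesh, proxy]
Visit ingest; enqueue edge, mirror, agent, shard → queue [root, mesh, proxy, edge, mirror, agent, shard]
Visit root; enqueue node, leaf, back, core, ledger → queue [mesh, proxy, edge, mirror, agent, shard, node, leaf, back, core, ledger]
Visit mesh; enqueue worker → queue [proxy, edge, mirror, agent, shard, node, leaf, back, core, ledger, worker]
Visit proxy; enqueue bridge → queue [edge, mirror, agent, shard, node, leaf, back, core, ledger, worker, bridge]
Visit edge; enqueue router → queue [mirror, agent, shard, node, leaf, back, core, ledger, worker, bridge, router]
Visit mirror → queue [agent, shard, node, leaf, back, core, ledger, worker, bridge, router]
Visit agent → queue [shard, node, leaf, back, core, ledger, worker, bridge, router]
Visit shard; enqueue auth → queue [node, leaf, back, core, ledger, worker, bridge, router, auth]
Visit node → queue [leaf, back, core, ledger, worker, bridge, router, auth]
Visit leaf → queue [back, core, ledger, worker, bridge, router, auth]
Visit back → queue [core, ledger, worker, bridge, router, auth]
Visit core → queue [ledger, worker, bridge, router, auth]
Visit ledger → queue [worker, bridge, router, auth]
Visit worker → queue [bridge, router, auth]
Visit bridge → queue [router, auth]
Visit router → queue [auth]
Visit auth → queue []

peer, cache, ingest, root, mesh, proxy, edge, mirror, agent, shard, node, leaf, back, core, ledger, worker, bridge, router, auth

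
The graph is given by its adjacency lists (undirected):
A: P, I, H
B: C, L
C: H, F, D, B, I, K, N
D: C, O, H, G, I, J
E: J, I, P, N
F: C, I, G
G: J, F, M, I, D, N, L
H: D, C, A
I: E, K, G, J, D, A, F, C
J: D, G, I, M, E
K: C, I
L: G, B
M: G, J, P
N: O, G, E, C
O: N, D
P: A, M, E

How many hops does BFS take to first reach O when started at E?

2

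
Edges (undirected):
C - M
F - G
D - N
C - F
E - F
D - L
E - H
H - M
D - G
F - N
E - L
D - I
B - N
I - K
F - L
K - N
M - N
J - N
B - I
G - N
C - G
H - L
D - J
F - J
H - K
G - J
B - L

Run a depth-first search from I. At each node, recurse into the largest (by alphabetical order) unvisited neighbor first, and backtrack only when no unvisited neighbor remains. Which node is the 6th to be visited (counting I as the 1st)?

L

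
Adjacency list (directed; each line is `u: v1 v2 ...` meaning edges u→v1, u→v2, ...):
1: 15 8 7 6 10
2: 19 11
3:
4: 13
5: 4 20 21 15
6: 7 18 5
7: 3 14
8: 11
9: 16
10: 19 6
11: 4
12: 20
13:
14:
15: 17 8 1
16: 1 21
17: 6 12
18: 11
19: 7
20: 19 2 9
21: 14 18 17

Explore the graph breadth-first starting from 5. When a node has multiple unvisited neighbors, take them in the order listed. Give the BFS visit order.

Visit 5; enqueue 4, 20, 21, 15 → queue [4, 20, 21, 15]
Visit 4; enqueue 13 → queue [20, 21, 15, 13]
Visit 20; enqueue 19, 2, 9 → queue [21, 15, 13, 19, 2, 9]
Visit 21; enqueue 14, 18, 17 → queue [15, 13, 19, 2, 9, 14, 18, 17]
Visit 15; enqueue 8, 1 → queue [13, 19, 2, 9, 14, 18, 17, 8, 1]
Visit 13 → queue [19, 2, 9, 14, 18, 17, 8, 1]
Visit 19; enqueue 7 → queue [2, 9, 14, 18, 17, 8, 1, 7]
Visit 2; enqueue 11 → queue [9, 14, 18, 17, 8, 1, 7, 11]
Visit 9; enqueue 16 → queue [14, 18, 17, 8, 1, 7, 11, 16]
Visit 14 → queue [18, 17, 8, 1, 7, 11, 16]
Visit 18 → queue [17, 8, 1, 7, 11, 16]
Visit 17; enqueue 6, 12 → queue [8, 1, 7, 11, 16, 6, 12]
Visit 8 → queue [1, 7, 11, 16, 6, 12]
Visit 1; enqueue 10 → queue [7, 11, 16, 6, 12, 10]
Visit 7; enqueue 3 → queue [11, 16, 6, 12, 10, 3]
Visit 11 → queue [16, 6, 12, 10, 3]
Visit 16 → queue [6, 12, 10, 3]
Visit 6 → queue [12, 10, 3]
Visit 12 → queue [10, 3]
Visit 10 → queue [3]
Visit 3 → queue []

5 → 4 → 20 → 21 → 15 → 13 → 19 → 2 → 9 → 14 → 18 → 17 → 8 → 1 → 7 → 11 → 16 → 6 → 12 → 10 → 3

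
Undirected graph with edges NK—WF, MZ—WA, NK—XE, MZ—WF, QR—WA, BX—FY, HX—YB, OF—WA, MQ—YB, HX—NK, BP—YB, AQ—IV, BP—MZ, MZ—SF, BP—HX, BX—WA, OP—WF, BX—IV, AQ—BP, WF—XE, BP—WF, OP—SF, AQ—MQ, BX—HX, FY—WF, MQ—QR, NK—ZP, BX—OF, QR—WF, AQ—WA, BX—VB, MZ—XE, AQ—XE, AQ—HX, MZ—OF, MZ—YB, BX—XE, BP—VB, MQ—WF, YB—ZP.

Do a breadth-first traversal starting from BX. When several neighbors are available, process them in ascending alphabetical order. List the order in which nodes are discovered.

Visit BX; enqueue FY, HX, IV, OF, VB, WA, XE → queue [FY, HX, IV, OF, VB, WA, XE]
Visit FY; enqueue WF → queue [HX, IV, OF, VB, WA, XE, WF]
Visit HX; enqueue AQ, BP, NK, YB → queue [IV, OF, VB, WA, XE, WF, AQ, BP, NK, YB]
Visit IV → queue [OF, VB, WA, XE, WF, AQ, BP, NK, YB]
Visit OF; enqueue MZ → queue [VB, WA, XE, WF, AQ, BP, NK, YB, MZ]
Visit VB → queue [WA, XE, WF, AQ, BP, NK, YB, MZ]
Visit WA; enqueue QR → queue [XE, WF, AQ, BP, NK, YB, MZ, QR]
Visit XE → queue [WF, AQ, BP, NK, YB, MZ, QR]
Visit WF; enqueue MQ, OP → queue [AQ, BP, NK, YB, MZ, QR, MQ, OP]
Visit AQ → queue [BP, NK, YB, MZ, QR, MQ, OP]
Visit BP → queue [NK, YB, MZ, QR, MQ, OP]
Visit NK; enqueue ZP → queue [YB, MZ, QR, MQ, OP, ZP]
Visit YB → queue [MZ, QR, MQ, OP, ZP]
Visit MZ; enqueue SF → queue [QR, MQ, OP, ZP, SF]
Visit QR → queue [MQ, OP, ZP, SF]
Visit MQ → queue [OP, ZP, SF]
Visit OP → queue [ZP, SF]
Visit ZP → queue [SF]
Visit SF → queue []

BX, FY, HX, IV, OF, VB, WA, XE, WF, AQ, BP, NK, YB, MZ, QR, MQ, OP, ZP, SF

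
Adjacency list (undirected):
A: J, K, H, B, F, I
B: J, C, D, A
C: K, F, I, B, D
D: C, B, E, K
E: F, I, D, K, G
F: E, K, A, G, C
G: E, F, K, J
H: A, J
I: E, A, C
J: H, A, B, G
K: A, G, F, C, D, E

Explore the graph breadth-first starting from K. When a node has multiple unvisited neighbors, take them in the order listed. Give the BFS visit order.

Visit K; enqueue A, G, F, C, D, E → queue [A, G, F, C, D, E]
Visit A; enqueue J, H, B, I → queue [G, F, C, D, E, J, H, B, I]
Visit G → queue [F, C, D, E, J, H, B, I]
Visit F → queue [C, D, E, J, H, B, I]
Visit C → queue [D, E, J, H, B, I]
Visit D → queue [E, J, H, B, I]
Visit E → queue [J, H, B, I]
Visit J → queue [H, B, I]
Visit H → queue [B, I]
Visit B → queue [I]
Visit I → queue []

K A G F C D E J H B I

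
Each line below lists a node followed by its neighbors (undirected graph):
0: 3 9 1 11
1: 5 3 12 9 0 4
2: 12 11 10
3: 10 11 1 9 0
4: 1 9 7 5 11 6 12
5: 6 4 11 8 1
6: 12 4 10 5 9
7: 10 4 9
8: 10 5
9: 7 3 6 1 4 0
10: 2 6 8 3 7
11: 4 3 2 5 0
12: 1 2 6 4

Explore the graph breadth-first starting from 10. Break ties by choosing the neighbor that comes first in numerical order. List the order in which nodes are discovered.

10, 2, 3, 6, 7, 8, 11, 12, 0, 1, 9, 4, 5

Visit 10; enqueue 2, 3, 6, 7, 8 → queue [2, 3, 6, 7, 8]
Visit 2; enqueue 11, 12 → queue [3, 6, 7, 8, 11, 12]
Visit 3; enqueue 0, 1, 9 → queue [6, 7, 8, 11, 12, 0, 1, 9]
Visit 6; enqueue 4, 5 → queue [7, 8, 11, 12, 0, 1, 9, 4, 5]
Visit 7 → queue [8, 11, 12, 0, 1, 9, 4, 5]
Visit 8 → queue [11, 12, 0, 1, 9, 4, 5]
Visit 11 → queue [12, 0, 1, 9, 4, 5]
Visit 12 → queue [0, 1, 9, 4, 5]
Visit 0 → queue [1, 9, 4, 5]
Visit 1 → queue [9, 4, 5]
Visit 9 → queue [4, 5]
Visit 4 → queue [5]
Visit 5 → queue []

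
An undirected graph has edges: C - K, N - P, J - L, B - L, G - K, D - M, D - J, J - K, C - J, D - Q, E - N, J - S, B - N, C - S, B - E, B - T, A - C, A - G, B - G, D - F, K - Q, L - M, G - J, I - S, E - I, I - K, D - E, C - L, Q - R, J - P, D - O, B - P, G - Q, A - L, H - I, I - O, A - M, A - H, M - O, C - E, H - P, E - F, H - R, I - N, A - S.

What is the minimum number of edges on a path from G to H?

Level 0: G
Level 1: A, B, J, K, Q
Level 2: C, D, E, H, I, L, M, N, P, R, S, T
Level 3: F, O
H first appears at level 2.

2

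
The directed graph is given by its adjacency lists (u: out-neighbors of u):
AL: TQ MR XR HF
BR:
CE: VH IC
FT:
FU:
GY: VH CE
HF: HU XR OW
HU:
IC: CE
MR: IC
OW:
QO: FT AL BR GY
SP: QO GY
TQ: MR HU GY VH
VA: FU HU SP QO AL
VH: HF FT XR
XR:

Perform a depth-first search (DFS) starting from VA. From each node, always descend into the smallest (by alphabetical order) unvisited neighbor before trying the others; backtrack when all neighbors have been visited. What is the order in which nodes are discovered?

Visit VA
VA → AL
AL → HF
HF → HU
HF → OW
HF → XR
AL → MR
MR → IC
IC → CE
CE → VH
VH → FT
AL → TQ
TQ → GY
VA → FU
VA → QO
QO → BR
VA → SP

VA, AL, HF, HU, OW, XR, MR, IC, CE, VH, FT, TQ, GY, FU, QO, BR, SP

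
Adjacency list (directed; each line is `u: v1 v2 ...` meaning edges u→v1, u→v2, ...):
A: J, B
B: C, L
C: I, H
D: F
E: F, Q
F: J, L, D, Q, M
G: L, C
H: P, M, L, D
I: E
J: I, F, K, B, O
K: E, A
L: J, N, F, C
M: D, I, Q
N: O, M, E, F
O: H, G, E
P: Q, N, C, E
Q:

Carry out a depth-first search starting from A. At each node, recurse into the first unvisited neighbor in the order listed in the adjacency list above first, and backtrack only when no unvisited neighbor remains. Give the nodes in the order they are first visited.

Visit A
A → J
J → I
I → E
E → F
F → L
L → N
N → O
O → H
H → P
P → Q
P → C
H → M
M → D
O → G
J → K
J → B

A, J, I, E, F, L, N, O, H, P, Q, C, M, D, G, K, B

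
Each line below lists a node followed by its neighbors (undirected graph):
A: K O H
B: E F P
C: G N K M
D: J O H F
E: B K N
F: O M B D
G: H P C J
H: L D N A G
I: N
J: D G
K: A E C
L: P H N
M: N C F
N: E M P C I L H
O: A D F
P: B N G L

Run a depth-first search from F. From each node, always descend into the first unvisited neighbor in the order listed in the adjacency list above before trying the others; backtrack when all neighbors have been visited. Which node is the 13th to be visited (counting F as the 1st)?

L

Visit F
F → O
O → A
A → K
K → E
E → B
B → P
P → N
N → M
M → C
C → G
G → H
H → L
H → D
D → J
N → I

Visit order: F, O, A, K, E, B, P, N, M, C, G, H, L, D, J, I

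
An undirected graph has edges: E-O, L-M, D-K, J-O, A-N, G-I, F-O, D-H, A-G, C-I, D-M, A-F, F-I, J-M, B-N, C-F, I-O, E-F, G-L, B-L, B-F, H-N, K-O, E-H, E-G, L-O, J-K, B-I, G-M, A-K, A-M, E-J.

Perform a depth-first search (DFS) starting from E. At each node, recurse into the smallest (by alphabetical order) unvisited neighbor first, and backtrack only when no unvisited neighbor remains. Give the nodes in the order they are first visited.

Visit E
E → F
F → A
A → G
G → I
I → B
B → L
L → M
M → D
D → H
H → N
D → K
K → J
J → O
I → C

E → F → A → G → I → B → L → M → D → H → N → K → J → O → C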